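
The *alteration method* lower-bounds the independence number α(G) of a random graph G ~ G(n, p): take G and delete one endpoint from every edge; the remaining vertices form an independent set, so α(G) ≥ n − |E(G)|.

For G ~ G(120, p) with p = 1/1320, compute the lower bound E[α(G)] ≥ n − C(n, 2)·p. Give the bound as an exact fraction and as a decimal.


E[|E(G)|] = C(120, 2)·p = 7140 · (1/1320) = 119/22.
E[α(G)] ≥ n − E[|E(G)|] = 120 − 119/22 = 2521/22.
Numerically: ≈ 114.59091.
(This is only a lower bound; the true E[α(G)] may be larger.)

E[α(G)] ≥ 2521/22 ≈ 114.59091.


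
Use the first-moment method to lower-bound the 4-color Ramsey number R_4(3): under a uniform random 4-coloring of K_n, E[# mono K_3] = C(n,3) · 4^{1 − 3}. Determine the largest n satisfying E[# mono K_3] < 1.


We need C(n, 3) · 4^{1 − 3} < 1, i.e. C(n, 3) < 4^{3 − 1} = 16.
Check values of n near the boundary:
  n = 3: C(3, 3) = 1; 1 < 16? YES
  n = 4: C(4, 3) = 4; 4 < 16? YES
  n = 5: C(5, 3) = 10; 10 < 16? YES
  n = 6: C(6, 3) = 20; 20 < 16? NO
  n = 7: C(7, 3) = 35; 35 < 16? NO
The largest n with C(n, 3) < 16 is n = 5 (where E[X] = 5/8 ≈ 0.625). Hence R_4(3) > 5, i.e. R_4(3) ≥ 6.

Largest n = 5; hence R_4(3) > 5.


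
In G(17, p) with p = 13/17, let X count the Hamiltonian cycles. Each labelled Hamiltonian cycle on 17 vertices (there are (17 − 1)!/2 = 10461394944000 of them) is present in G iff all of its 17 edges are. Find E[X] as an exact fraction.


K_17 has (17 − 1)!/2 = 10461394944000 labelled Hamiltonian cycles.
For each such Hamiltonian cycle H, let X_H = 1 if all 17 edges of H are present in G. Then P[X_H = 1] = p^{17} = (13/17)^{17} = 8650415919381337933/827240261886336764177.
By linearity: E[X] = Σ_H E[X_H] = 10461394944000 · p^{17} = 10461394944000 · 8650415919381337933/827240261886336764177 = 90495417362513040260241610752000/827240261886336764177.
Numerically: E[X] ≈ 1.0939e+11.

E[X] = 10461394944000 · (13/17)^{17} = 90495417362513040260241610752000/827240261886336764177 ≈ 1.0939e+11.


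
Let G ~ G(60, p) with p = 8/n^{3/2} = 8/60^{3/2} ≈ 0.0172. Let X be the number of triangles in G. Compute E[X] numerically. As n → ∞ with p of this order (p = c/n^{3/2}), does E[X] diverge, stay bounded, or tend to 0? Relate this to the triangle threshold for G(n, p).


Number of potential triangles: C(60, 3) = 34220.
Each occurs with probability p³ ≈ (0.0172)³ ≈ 5.10022e-06.
By linearity: E[X] = C(60, 3)·p³ ≈ 34220 · 5.10022e-06 ≈ 0.175.
Since α = 3/2 > 1, p = c/n^{3/2} = o(1/n) is below the triangle threshold p ~ 1/n. Asymptotically E[X] ~ (c³/6)·n^{3(1−α)} = (8³/6)·n^{-1.5} → 0, so by Markov's inequality G has no triangles w.h.p.

E[X] ≈ 0.175; in regime p = Θ(1/n^{3/2}) E[X] tends to 0 (below the triangle threshold p ~ 1/n).


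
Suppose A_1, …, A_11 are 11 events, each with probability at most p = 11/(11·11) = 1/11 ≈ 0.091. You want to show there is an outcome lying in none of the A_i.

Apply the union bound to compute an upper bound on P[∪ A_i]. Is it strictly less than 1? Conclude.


Union bound: P[∪_{i=1}^{11} A_i] ≤ Σ_i P[A_i] ≤ 11·p = 11·(1/11) = 1.
Numerically: 1 ≈ 1.000.
Is 1 < 1? NO.
Since the bound 1 is ≥ 1, the union bound is uninformative here; it does NOT by itself certify existence.

11·p = 1 ≈ 1.000; existence NOT certified by the union bound.


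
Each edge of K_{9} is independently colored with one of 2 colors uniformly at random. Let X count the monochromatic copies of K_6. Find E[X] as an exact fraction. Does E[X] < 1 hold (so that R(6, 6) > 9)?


E[X] = C(9, 6) · 2^{1 − 15} = 84 · 2^{−14} = 84/16384.
As a reduced fraction: E[X] = 21/4096 ≈ 0.00513.
Is E[X] < 1? YES.
Since E[X] < 1, there exists a 2-coloring of K_{9} with no monochromatic K_6; hence R(6, 6) > 9.

E[X] = 21/4096 ≈ 0.00513; E[X] < 1, so R(6, 6) > 9.


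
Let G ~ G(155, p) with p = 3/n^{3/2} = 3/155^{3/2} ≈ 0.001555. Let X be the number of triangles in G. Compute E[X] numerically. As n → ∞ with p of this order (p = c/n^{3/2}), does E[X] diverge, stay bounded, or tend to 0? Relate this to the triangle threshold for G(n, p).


Number of potential triangles: C(155, 3) = 608685.
Each occurs with probability p³ ≈ (0.001555)³ ≈ 3.757259e-09.
By linearity: E[X] = C(155, 3)·p³ ≈ 608685 · 3.757259e-09 ≈ 0.0023.
Since α = 3/2 > 1, p = c/n^{3/2} = o(1/n) is below the triangle threshold p ~ 1/n. Asymptotically E[X] ~ (c³/6)·n^{3(1−α)} = (3³/6)·n^{-1.5} → 0, so by Markov's inequality G has no triangles w.h.p.

E[X] ≈ 0.0023; in regime p = Θ(1/n^{3/2}) E[X] tends to 0 (below the triangle threshold p ~ 1/n).


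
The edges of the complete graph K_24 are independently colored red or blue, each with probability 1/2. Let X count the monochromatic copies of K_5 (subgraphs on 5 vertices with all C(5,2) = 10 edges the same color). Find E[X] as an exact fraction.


Let X = Σ_S X_S over the C(24, 5) = 42504 subsets S of size 5, where X_S = 1 if the K_5 on S is monochromatic.
For a fixed S, the K_5 on S has C(5, 2) = 10 edges. P[all 10 edges red] = (1/2)^10, and likewise for blue, so P[monochromatic] = 2·(1/2)^10 = 2^{1 − 10} = 1/512.
Summing: E[X] = C(24, 5) · 2^{1 − 10} = 42504 · 1/512 = 5313/64.
Numerically: E[X] ≈ 83.016.

E[X] = C(24,5)·2^(1−C(5,2)) = 5313/64 ≈ 83.016.


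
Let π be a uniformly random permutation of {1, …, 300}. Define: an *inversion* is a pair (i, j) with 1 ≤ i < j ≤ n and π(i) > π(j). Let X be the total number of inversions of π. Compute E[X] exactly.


Write X = Σ X_I over the C(300, 2) = 44850 pairs i < j, with X_I the indicator of one inversion.
There are 44850 indicators.
For each fixed pair i < j, the values π(i) and π(j) are two distinct elements of {1, …, 300} in uniformly random order; by symmetry P[π(i) > π(j)] = 1/2.
By linearity: E[X] = 44850 · (1/2) = C(300, 2) · (1/2) = 44850/2 = 22425 ≈ 22425.000.

E[X] = 22425 = 22425.000.


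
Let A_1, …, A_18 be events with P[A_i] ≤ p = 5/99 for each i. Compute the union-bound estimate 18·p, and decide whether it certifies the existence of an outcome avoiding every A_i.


Union bound: P[∪_{i=1}^{18} A_i] ≤ Σ_i P[A_i] ≤ 18·p = 18·(5/99) = 10/11.
Numerically: 10/11 ≈ 0.9090909.
Is 10/11 < 1? YES.
Since P[∪ A_i] ≤ 10/11 < 1, the complement has P[∩ A_i^c] ≥ 1 − 10/11 = 1/11 > 0, so some outcome avoids every A_i.

18·p = 10/11 ≈ 0.9090909; existence CERTIFIED by the union bound.


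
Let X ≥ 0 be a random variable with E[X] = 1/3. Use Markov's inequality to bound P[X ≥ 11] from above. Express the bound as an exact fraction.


μ = E[X] = 1/3, a = 11.
Markov: P[X ≥ 11] ≤ μ/a = (1/3)/11 = 1/33.
Numerically: ≈ 0.03030.
(Since a = 11 > μ = 0.33333, the bound 1/33 is < 1 and informative.)

P[X ≥ 11] ≤ 1/33 ≈ 0.03030.


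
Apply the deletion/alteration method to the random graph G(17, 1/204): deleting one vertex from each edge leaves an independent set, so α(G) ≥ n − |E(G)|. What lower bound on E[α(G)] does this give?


E[|E(G)|] = C(17, 2)·p = 136 · (1/204) = 2/3.
E[α(G)] ≥ n − E[|E(G)|] = 17 − 2/3 = 49/3.
Numerically: ≈ 16.333333.
(This is only a lower bound; the true E[α(G)] may be larger.)

E[α(G)] ≥ 49/3 ≈ 16.333333.


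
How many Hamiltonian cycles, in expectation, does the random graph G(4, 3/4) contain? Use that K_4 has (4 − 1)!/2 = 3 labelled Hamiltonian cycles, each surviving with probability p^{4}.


K_4 has (4 − 1)!/2 = 3 labelled Hamiltonian cycles.
For each such Hamiltonian cycle H, let X_H = 1 if all 4 edges of H are present in G. Then P[X_H = 1] = p^{4} = (3/4)^{4} = 81/256.
By linearity of expectation: E[X] = Σ_H E[X_H] = 3 · p^{4} = 3 · 81/256 = 243/256.
Numerically: E[X] ≈ 0.94922.

E[X] = 3 · (3/4)^{4} = 243/256 ≈ 0.94922.


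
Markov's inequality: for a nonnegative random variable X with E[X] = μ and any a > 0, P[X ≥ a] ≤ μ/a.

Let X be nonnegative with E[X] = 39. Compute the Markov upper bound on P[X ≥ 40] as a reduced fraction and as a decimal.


μ = E[X] = 39, a = 40.
Markov: P[X ≥ 40] ≤ μ/a = (39)/40 = 39/40.
Numerically: ≈ 0.9750.
(Since a = 40 > μ = 39.0000, the bound 39/40 is < 1 and informative.)

P[X ≥ 40] ≤ 39/40 ≈ 0.9750.


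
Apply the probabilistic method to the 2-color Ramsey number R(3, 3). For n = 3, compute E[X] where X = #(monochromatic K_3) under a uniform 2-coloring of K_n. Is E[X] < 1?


E[X] = C(3, 3) · 2^{1 − 3} = 1 · 2^{−2} = 1/4.
As a reduced fraction: E[X] = 1/4 ≈ 0.250.
Is E[X] < 1? YES.
Since E[X] < 1, there exists a 2-coloring of K_{3} with no monochromatic K_3; hence R(3, 3) > 3.

E[X] = 1/4 ≈ 0.250; E[X] < 1, so R(3, 3) > 3.


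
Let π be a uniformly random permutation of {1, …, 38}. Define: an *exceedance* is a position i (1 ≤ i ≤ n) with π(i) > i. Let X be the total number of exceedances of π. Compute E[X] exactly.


Write X = Σ_{i=1}^{38} X_i, where X_i = 1_{π(i) > i}.
For each fixed i, π(i) is uniform over {1, …, 38} (marginal of a uniform permutation), so P[π(i) > i] = (n − i)/n. Summing: Σ_{i=1}^{38} (n − i)/n = (0 + 1 + … + 37)/38 = 38(38 − 1)/(2·38) = (38 − 1)/2.
Hence E[X] = Σ_{i=1}^{38} (38 − i)/38 = 37/2 ≈ 18.500.

E[X] = 37/2 = 18.500.


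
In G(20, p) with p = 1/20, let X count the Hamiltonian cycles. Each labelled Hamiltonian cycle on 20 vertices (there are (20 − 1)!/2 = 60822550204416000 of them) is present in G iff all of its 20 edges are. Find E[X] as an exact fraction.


K_20 has (20 − 1)!/2 = 60822550204416000 labelled Hamiltonian cycles.
For each such Hamiltonian cycle H, let X_H = 1 if all 20 edges of H are present in G. Then P[X_H = 1] = p^{20} = (1/20)^{20} = 1/104857600000000000000000000.
Summing the indicators: E[X] = Σ_H E[X_H] = 60822550204416000 · p^{20} = 60822550204416000 · 1/104857600000000000000000000 = 14849255421/25600000000000000000.
Numerically: E[X] ≈ 5.8005e-10.

E[X] = 60822550204416000 · (1/20)^{20} = 14849255421/25600000000000000000 ≈ 5.8005e-10.


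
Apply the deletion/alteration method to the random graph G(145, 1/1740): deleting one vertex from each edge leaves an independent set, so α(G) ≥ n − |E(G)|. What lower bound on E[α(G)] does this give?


E[|E(G)|] = C(145, 2)·p = 10440 · (1/1740) = 6.
E[α(G)] ≥ n − E[|E(G)|] = 145 − 6 = 139.
Numerically: ≈ 139.000.
(This is only a lower bound; the true E[α(G)] may be larger.)

E[α(G)] ≥ 139 ≈ 139.000.


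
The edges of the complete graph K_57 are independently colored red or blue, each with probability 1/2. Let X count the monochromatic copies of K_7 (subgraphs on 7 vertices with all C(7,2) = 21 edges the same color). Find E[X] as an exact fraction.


Let X = Σ_S X_S over the C(57, 7) = 264385836 subsets S of size 7, where X_S = 1 if the K_7 on S is monochromatic.
For a fixed S, the K_7 on S has C(7, 2) = 21 edges. P[all 21 edges red] = (1/2)^21, and likewise for blue, so P[monochromatic] = 2·(1/2)^21 = 2^{1 − 21} = 1/1048576.
By linearity: E[X] = C(57, 7) · 2^{1 − 21} = 264385836 · 1/1048576 = 66096459/262144.
Numerically: E[X] ≈ 252.13798.

E[X] = C(57,7)·2^(1−C(7,2)) = 66096459/262144 ≈ 252.13798.


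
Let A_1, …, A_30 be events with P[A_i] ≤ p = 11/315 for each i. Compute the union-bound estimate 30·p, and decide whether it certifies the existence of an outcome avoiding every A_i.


Union bound: P[∪_{i=1}^{30} A_i] ≤ Σ_i P[A_i] ≤ 30·p = 30·(11/315) = 22/21.
Numerically: 22/21 ≈ 1.047619.
Is 22/21 < 1? NO.
Since the bound 22/21 is ≥ 1, the union bound is uninformative here; it does NOT by itself certify existence.

30·p = 22/21 ≈ 1.047619; existence NOT certified by the union bound.


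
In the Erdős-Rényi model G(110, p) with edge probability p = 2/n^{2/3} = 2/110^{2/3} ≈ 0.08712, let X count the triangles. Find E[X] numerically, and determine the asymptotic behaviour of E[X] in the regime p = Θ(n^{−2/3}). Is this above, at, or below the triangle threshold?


Number of potential triangles: C(110, 3) = 215820.
Each occurs with probability p³ ≈ (0.08712)³ ≈ 6.611570e-04.
By linearity: E[X] = C(110, 3)·p³ ≈ 215820 · 6.611570e-04 ≈ 142.6909.
Since α = 2/3 < 1, p = c/n^{2/3} ≫ 1/n is above the triangle threshold p ~ 1/n. Asymptotically E[X] ~ (c³/6)·n^{3(1−α)} = (2³/6)·n^{1} → ∞; triangles are abundant w.h.p.

E[X] ≈ 142.6909; in regime p = Θ(1/n^{2/3}) E[X] diverges (above the triangle threshold p ~ 1/n).


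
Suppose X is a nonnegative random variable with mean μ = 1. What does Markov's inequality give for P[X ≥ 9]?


μ = E[X] = 1, a = 9.
Markov: P[X ≥ 9] ≤ μ/a = (1)/9 = 1/9.
Numerically: ≈ 0.111.
(Since a = 9 > μ = 1.000, the bound 1/9 is < 1 and informative.)

P[X ≥ 9] ≤ 1/9 ≈ 0.111.


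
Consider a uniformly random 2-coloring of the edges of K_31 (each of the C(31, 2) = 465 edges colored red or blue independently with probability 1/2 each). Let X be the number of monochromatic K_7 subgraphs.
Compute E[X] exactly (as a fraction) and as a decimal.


Let X = Σ_S X_S over the C(31, 7) = 2629575 subsets S of size 7, where X_S = 1 if the K_7 on S is monochromatic.
For a fixed S, the K_7 on S has C(7, 2) = 21 edges. P[all 21 edges red] = (1/2)^21, and likewise for blue, so P[monochromatic] = 2·(1/2)^21 = 2^{1 − 21} = 1/1048576.
By linearity of expectation: E[X] = C(31, 7) · 2^{1 − 21} = 2629575 · 1/1048576 = 2629575/1048576.
Numerically: E[X] ≈ 2.508.

E[X] = C(31,7)·2^(1−C(7,2)) = 2629575/1048576 ≈ 2.508.


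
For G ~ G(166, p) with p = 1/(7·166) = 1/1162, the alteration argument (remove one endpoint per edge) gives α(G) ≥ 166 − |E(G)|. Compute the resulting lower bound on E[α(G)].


E[|E(G)|] = C(166, 2)·p = 13695 · (1/1162) = 165/14.
E[α(G)] ≥ n − E[|E(G)|] = 166 − 165/14 = 2159/14.
Numerically: ≈ 154.214286.
(This is only a lower bound; the true E[α(G)] may be larger.)

E[α(G)] ≥ 2159/14 ≈ 154.214286.


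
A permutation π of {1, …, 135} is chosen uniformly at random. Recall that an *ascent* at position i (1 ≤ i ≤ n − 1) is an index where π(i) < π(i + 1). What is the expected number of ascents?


Write X = Σ X_I over i = 1, …, 134, with X_I the indicator of one ascent.
There are 134 indicators.
For each fixed i, the pair (π(i), π(i+1)) is a uniformly random ordered pair of distinct values from {1, …, 135}; by symmetry P[π(i) < π(i+1)] = 1/2.
By linearity: E[X] = 134 · (1/2) = (135 − 1) · (1/2) = 67 ≈ 67.0000.

E[X] = 67 = 67.0000.


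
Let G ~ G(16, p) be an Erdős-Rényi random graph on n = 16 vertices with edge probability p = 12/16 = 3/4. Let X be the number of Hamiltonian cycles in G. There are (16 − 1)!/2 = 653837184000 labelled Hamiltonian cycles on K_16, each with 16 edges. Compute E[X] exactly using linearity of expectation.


K_16 has (16 − 1)!/2 = 653837184000 labelled Hamiltonian cycles.
For each such Hamiltonian cycle H, let X_H = 1 if all 16 edges of H are present in G. Then P[X_H = 1] = p^{16} = (3/4)^{16} = 43046721/4294967296.
Summing the indicators: E[X] = Σ_H E[X_H] = 653837184000 · p^{16} = 653837184000 · 43046721/4294967296 = 27485885585032875/4194304.
Numerically: E[X] ≈ 6.5531e+09.

E[X] = 653837184000 · (3/4)^{16} = 27485885585032875/4194304 ≈ 6.5531e+09.


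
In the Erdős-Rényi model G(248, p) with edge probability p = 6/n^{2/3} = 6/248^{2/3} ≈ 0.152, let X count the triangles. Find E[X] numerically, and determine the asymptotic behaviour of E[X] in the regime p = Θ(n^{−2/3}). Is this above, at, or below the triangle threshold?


Number of potential triangles: C(248, 3) = 2511496.
Each occurs with probability p³ ≈ (0.152)³ ≈ 3.5119667e-03.
By linearity: E[X] = C(248, 3)·p³ ≈ 2511496 · 3.5119667e-03 ≈ 8820.29032.
Since α = 2/3 < 1, p = c/n^{2/3} ≫ 1/n is above the triangle threshold p ~ 1/n. Asymptotically E[X] ~ (c³/6)·n^{3(1−α)} = (6³/6)·n^{1} → ∞; triangles are abundant w.h.p.

E[X] ≈ 8820.29032; in regime p = Θ(1/n^{2/3}) E[X] diverges (above the triangle threshold p ~ 1/n).


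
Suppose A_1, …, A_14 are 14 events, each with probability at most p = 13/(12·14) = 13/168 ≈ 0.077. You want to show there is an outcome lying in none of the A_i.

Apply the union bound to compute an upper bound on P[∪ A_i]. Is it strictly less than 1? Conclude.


Union bound: P[∪_{i=1}^{14} A_i] ≤ Σ_i P[A_i] ≤ 14·p = 14·(13/168) = 13/12.
Numerically: 13/12 ≈ 1.083.
Is 13/12 < 1? NO.
Since the bound 13/12 is ≥ 1, the union bound is uninformative here; it does NOT by itself certify existence.

14·p = 13/12 ≈ 1.083; existence NOT certified by the union bound.


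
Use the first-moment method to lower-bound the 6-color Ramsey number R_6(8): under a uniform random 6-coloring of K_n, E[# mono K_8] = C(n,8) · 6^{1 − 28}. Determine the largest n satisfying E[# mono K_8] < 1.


We need C(n, 8) · 6^{1 − 28} < 1, i.e. C(n, 8) < 6^{28 − 1} = 1023490369077469249536.
Check values of n near the boundary:
  n = 1594: C(1594, 8) = 1015652773590544255167; 1015652773590544255167 < 1023490369077469249536? YES
  n = 1595: C(1595, 8) = 1020772636343363633895; 1020772636343363633895 < 1023490369077469249536? YES
  n = 1596: C(1596, 8) = 1025915067760710553965; 1025915067760710553965 < 1023490369077469249536? NO
  n = 1597: C(1597, 8) = 1031080153060953275445; 1031080153060953275445 < 1023490369077469249536? NO
  n = 1598: C(1598, 8) = 1036267977730442348529; 1036267977730442348529 < 1023490369077469249536? NO
The largest n with C(n, 8) < 1023490369077469249536 is n = 1595 (where E[X] = 113419181815929292655/113721152119718805504 ≈ 0.9973). Hence R_6(8) > 1595, i.e. R_6(8) ≥ 1596.

Largest n = 1595; hence R_6(8) > 1595.


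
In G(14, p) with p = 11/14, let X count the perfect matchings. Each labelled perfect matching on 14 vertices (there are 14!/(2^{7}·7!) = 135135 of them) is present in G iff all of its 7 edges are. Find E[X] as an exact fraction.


K_14 has 14!/(2^{7}·7!) = 135135 labelled perfect matchings.
For each such perfect matching H, let X_H = 1 if all 7 edges of H are present in G. Then P[X_H = 1] = p^{7} = (11/14)^{7} = 19487171/105413504.
By linearity of expectation: E[X] = Σ_H E[X_H] = 135135 · p^{7} = 135135 · 19487171/105413504 = 376199836155/15059072.
Numerically: E[X] ≈ 24982.

E[X] = 135135 · (11/14)^{7} = 376199836155/15059072 ≈ 24982.


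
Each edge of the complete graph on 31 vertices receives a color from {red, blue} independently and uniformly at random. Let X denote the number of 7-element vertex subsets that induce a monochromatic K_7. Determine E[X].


Let X = Σ_S X_S over the C(31, 7) = 2629575 subsets S of size 7, where X_S = 1 if the K_7 on S is monochromatic.
For a fixed S, the K_7 on S has C(7, 2) = 21 edges. P[all 21 edges red] = (1/2)^21, and likewise for blue, so P[monochromatic] = 2·(1/2)^21 = 2^{1 − 21} = 1/1048576.
Summing: E[X] = C(31, 7) · 2^{1 − 21} = 2629575 · 1/1048576 = 2629575/1048576.
Numerically: E[X] ≈ 2.5078.

E[X] = C(31,7)·2^(1−C(7,2)) = 2629575/1048576 ≈ 2.5078.


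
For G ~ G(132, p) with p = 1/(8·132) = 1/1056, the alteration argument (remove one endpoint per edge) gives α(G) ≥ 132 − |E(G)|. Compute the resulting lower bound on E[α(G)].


E[|E(G)|] = C(132, 2)·p = 8646 · (1/1056) = 131/16.
E[α(G)] ≥ n − E[|E(G)|] = 132 − 131/16 = 1981/16.
Numerically: ≈ 123.812500.
(This is only a lower bound; the true E[α(G)] may be larger.)

E[α(G)] ≥ 1981/16 ≈ 123.812500.


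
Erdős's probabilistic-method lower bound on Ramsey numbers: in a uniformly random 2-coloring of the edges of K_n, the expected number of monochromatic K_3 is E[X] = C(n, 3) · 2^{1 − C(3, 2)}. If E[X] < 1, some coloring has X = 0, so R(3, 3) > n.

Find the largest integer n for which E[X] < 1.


We need C(n, 3) · 2^{1 − 3} < 1, i.e. C(n, 3) < 2^{3 − 1} = 4.
Check values of n near the boundary:
  n = 3: C(3, 3) = 1; 1 < 4? YES
  n = 4: C(4, 3) = 4; 4 < 4? NO
The largest n with C(n, 3) < 4 is n = 3 (where E[X] = 1/4 ≈ 0.2500). Hence R(3, 3) > 3, i.e. R(3, 3) ≥ 4.

Largest n = 3; hence R(3, 3) > 3.


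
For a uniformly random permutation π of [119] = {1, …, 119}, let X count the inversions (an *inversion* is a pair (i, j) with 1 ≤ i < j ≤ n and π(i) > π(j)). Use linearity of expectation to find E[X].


Write X = Σ X_I over the C(119, 2) = 7021 pairs i < j, with X_I the indicator of one inversion.
There are 7021 indicators.
For each fixed pair i < j, the values π(i) and π(j) are two distinct elements of {1, …, 119} in uniformly random order; by symmetry P[π(i) > π(j)] = 1/2.
By linearity: E[X] = 7021 · (1/2) = C(119, 2) · (1/2) = 7021/2 = 7021/2 ≈ 3510.5000.

E[X] = 7021/2 = 3510.5000.


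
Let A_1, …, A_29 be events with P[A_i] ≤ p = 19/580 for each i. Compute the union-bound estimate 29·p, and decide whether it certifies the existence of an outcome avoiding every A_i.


Union bound: P[∪_{i=1}^{29} A_i] ≤ Σ_i P[A_i] ≤ 29·p = 29·(19/580) = 19/20.
Numerically: 19/20 ≈ 0.9500000.
Is 19/20 < 1? YES.
Since P[∪ A_i] ≤ 19/20 < 1, the complement has P[∩ A_i^c] ≥ 1 − 19/20 = 1/20 > 0, so some outcome avoids every A_i.

29·p = 19/20 ≈ 0.9500000; existence CERTIFIED by the union bound.


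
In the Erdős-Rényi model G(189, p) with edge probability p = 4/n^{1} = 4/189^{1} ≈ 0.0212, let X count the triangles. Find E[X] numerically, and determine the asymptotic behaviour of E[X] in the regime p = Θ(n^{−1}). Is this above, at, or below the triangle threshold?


Number of potential triangles: C(189, 3) = 1107414.
Each occurs with probability p³ ≈ (0.0212)³ ≈ 9.47970e-06.
By linearity: E[X] = C(189, 3)·p³ ≈ 1107414 · 9.47970e-06 ≈ 10.498.
Here α = 1, so p = 4/n is exactly at the triangle threshold p ~ 1/n. Asymptotically E[X] → c³/6 = 4³/6 = 32/3 ≈ 10.667, a bounded constant. In this regime the triangle count is asymptotically Poisson(c³/6).

E[X] ≈ 10.498; in regime p = Θ(1/n^{1}) E[X] stays bounded (at the triangle threshold p ~ 1/n).


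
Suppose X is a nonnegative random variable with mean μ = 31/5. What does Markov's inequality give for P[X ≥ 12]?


μ = E[X] = 31/5, a = 12.
Markov: P[X ≥ 12] ≤ μ/a = (31/5)/12 = 31/60.
Numerically: ≈ 0.5167.
(Since a = 12 > μ = 6.2000, the bound 31/60 is < 1 and informative.)

P[X ≥ 12] ≤ 31/60 ≈ 0.5167.


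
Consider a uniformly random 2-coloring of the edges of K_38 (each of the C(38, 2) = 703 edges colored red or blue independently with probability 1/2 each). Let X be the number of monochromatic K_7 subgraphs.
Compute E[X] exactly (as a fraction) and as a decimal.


Let X = Σ_S X_S over the C(38, 7) = 12620256 subsets S of size 7, where X_S = 1 if the K_7 on S is monochromatic.
For a fixed S, the K_7 on S has C(7, 2) = 21 edges. P[all 21 edges red] = (1/2)^21, and likewise for blue, so P[monochromatic] = 2·(1/2)^21 = 2^{1 − 21} = 1/1048576.
Summing: E[X] = C(38, 7) · 2^{1 − 21} = 12620256 · 1/1048576 = 394383/32768.
Numerically: E[X] ≈ 12.035614.

E[X] = C(38,7)·2^(1−C(7,2)) = 394383/32768 ≈ 12.035614.


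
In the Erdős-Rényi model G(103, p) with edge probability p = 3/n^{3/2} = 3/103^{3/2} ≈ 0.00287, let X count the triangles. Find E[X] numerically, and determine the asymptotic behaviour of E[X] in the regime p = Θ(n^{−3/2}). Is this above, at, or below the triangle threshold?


Number of potential triangles: C(103, 3) = 176851.
Each occurs with probability p³ ≈ (0.00287)³ ≈ 2.36372e-08.
By linearity: E[X] = C(103, 3)·p³ ≈ 176851 · 2.36372e-08 ≈ 0.004.
Since α = 3/2 > 1, p = c/n^{3/2} = o(1/n) is below the triangle threshold p ~ 1/n. Asymptotically E[X] ~ (c³/6)·n^{3(1−α)} = (3³/6)·n^{-1.5} → 0, so by Markov's inequality G has no triangles w.h.p.

E[X] ≈ 0.004; in regime p = Θ(1/n^{3/2}) E[X] tends to 0 (below the triangle threshold p ~ 1/n).


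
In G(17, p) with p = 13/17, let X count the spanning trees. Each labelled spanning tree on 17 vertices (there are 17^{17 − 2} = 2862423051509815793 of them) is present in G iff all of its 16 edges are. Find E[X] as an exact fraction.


K_17 has 17^{17 − 2} = 2862423051509815793 labelled spanning trees.
For each such spanning tree H, let X_H = 1 if all 16 edges of H are present in G. Then P[X_H = 1] = p^{16} = (13/17)^{16} = 665416609183179841/48661191875666868481.
Summing the indicators: E[X] = Σ_H E[X_H] = 2862423051509815793 · p^{16} = 2862423051509815793 · 665416609183179841/48661191875666868481 = 665416609183179841/17.
Numerically: E[X] ≈ 3.91422e+16.

E[X] = 2862423051509815793 · (13/17)^{16} = 665416609183179841/17 ≈ 3.91422e+16.


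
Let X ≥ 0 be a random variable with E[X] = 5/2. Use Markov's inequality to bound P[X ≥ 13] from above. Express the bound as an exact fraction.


μ = E[X] = 5/2, a = 13.
Markov: P[X ≥ 13] ≤ μ/a = (5/2)/13 = 5/26.
Numerically: ≈ 0.1923.
(Since a = 13 > μ = 2.5000, the bound 5/26 is < 1 and informative.)

P[X ≥ 13] ≤ 5/26 ≈ 0.1923.


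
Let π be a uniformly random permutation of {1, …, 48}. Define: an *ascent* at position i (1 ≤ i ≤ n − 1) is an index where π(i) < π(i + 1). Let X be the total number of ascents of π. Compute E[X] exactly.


Write X = Σ X_I over i = 1, …, 47, with X_I the indicator of one ascent.
There are 47 indicators.
For each fixed i, the pair (π(i), π(i+1)) is a uniformly random ordered pair of distinct values from {1, …, 48}; by symmetry P[π(i) < π(i+1)] = 1/2.
By linearity: E[X] = 47 · (1/2) = (48 − 1) · (1/2) = 47/2 ≈ 23.5000.

E[X] = 47/2 = 23.5000.


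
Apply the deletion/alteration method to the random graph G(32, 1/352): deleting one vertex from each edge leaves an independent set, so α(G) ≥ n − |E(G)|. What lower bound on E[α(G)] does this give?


E[|E(G)|] = C(32, 2)·p = 496 · (1/352) = 31/22.
E[α(G)] ≥ n − E[|E(G)|] = 32 − 31/22 = 673/22.
Numerically: ≈ 30.59091.
(This is only a lower bound; the true E[α(G)] may be larger.)

E[α(G)] ≥ 673/22 ≈ 30.59091.


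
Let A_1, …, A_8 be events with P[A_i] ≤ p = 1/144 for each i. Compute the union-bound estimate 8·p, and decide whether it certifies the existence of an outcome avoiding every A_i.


Union bound: P[∪_{i=1}^{8} A_i] ≤ Σ_i P[A_i] ≤ 8·p = 8·(1/144) = 1/18.
Numerically: 1/18 ≈ 0.0556.
Is 1/18 < 1? YES.
Since P[∪ A_i] ≤ 1/18 < 1, the complement has P[∩ A_i^c] ≥ 1 − 1/18 = 17/18 > 0, so some outcome avoids every A_i.

8·p = 1/18 ≈ 0.0556; existence CERTIFIED by the union bound.


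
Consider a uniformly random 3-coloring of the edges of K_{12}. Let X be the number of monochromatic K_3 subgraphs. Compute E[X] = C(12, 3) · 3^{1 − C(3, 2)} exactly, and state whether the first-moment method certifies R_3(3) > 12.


E[X] = C(12, 3) · 3^{1 − 3} = 220 · 3^{−2} = 220/9.
As a reduced fraction: E[X] = 220/9 ≈ 24.4444444.
Is E[X] < 1? NO.
Since E[X] ≥ 1, the first-moment bound is inconclusive at n = 12; it does NOT by itself certify R_3(3) > 12.

E[X] = 220/9 ≈ 24.4444444; E[X] ≥ 1; first-moment method inconclusive here.


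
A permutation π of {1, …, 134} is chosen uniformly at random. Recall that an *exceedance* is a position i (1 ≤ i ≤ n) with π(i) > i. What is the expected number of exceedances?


Write X = Σ_{i=1}^{134} X_i, where X_i = 1_{π(i) > i}.
For each fixed i, π(i) is uniform over {1, …, 134} (marginal of a uniform permutation), so P[π(i) > i] = (n − i)/n. Summing: Σ_{i=1}^{134} (n − i)/n = (0 + 1 + … + 133)/134 = 134(134 − 1)/(2·134) = (134 − 1)/2.
Hence E[X] = Σ_{i=1}^{134} (134 − i)/134 = 133/2 ≈ 66.500000.

E[X] = 133/2 = 66.500000.


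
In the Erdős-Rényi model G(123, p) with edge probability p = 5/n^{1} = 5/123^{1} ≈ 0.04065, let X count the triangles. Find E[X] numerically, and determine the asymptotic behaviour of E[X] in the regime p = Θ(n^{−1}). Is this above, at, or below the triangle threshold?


Number of potential triangles: C(123, 3) = 302621.
Each occurs with probability p³ ≈ (0.04065)³ ≈ 6.7172990e-05.
By linearity: E[X] = C(123, 3)·p³ ≈ 302621 · 6.7172990e-05 ≈ 20.32796.
Here α = 1, so p = 5/n is exactly at the triangle threshold p ~ 1/n. Asymptotically E[X] → c³/6 = 5³/6 = 125/6 ≈ 20.83333, a bounded constant. In this regime the triangle count is asymptotically Poisson(c³/6).

E[X] ≈ 20.32796; in regime p = Θ(1/n^{1}) E[X] stays bounded (at the triangle threshold p ~ 1/n).


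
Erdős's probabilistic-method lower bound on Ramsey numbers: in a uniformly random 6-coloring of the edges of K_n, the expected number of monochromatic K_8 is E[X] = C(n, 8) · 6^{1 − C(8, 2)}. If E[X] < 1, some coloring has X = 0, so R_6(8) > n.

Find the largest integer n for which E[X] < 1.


We need C(n, 8) · 6^{1 − 28} < 1, i.e. C(n, 8) < 6^{28 − 1} = 1023490369077469249536.
Check values of n near the boundary:
  n = 1589: C(1589, 8) = 990389025825605844438; 990389025825605844438 < 1023490369077469249536? YES
  n = 1590: C(1590, 8) = 995397314198933813310; 995397314198933813310 < 1023490369077469249536? YES
  n = 1591: C(1591, 8) = 1000427749141189953870; 1000427749141189953870 < 1023490369077469249536? YES
  n = 1592: C(1592, 8) = 1005480414540892933435; 1005480414540892933435 < 1023490369077469249536? YES
  n = 1593: C(1593, 8) = 1010555394551193970323; 1010555394551193970323 < 1023490369077469249536? YES
  n = 1594: C(1594, 8) = 1015652773590544255167; 1015652773590544255167 < 1023490369077469249536? YES
  n = 1595: C(1595, 8) = 1020772636343363633895; 1020772636343363633895 < 1023490369077469249536? YES
  n = 1596: C(1596, 8) = 1025915067760710553965; 1025915067760710553965 < 1023490369077469249536? NO
  n = 1597: C(1597, 8) = 1031080153060953275445; 1031080153060953275445 < 1023490369077469249536? NO
The largest n with C(n, 8) < 1023490369077469249536 is n = 1595 (where E[X] = 113419181815929292655/113721152119718805504 ≈ 0.99734). Hence R_6(8) > 1595, i.e. R_6(8) ≥ 1596.

Largest n = 1595; hence R_6(8) > 1595.


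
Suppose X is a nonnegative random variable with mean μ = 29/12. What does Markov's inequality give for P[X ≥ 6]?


μ = E[X] = 29/12, a = 6.
Markov: P[X ≥ 6] ≤ μ/a = (29/12)/6 = 29/72.
Numerically: ≈ 0.402778.
(Since a = 6 > μ = 2.416667, the bound 29/72 is < 1 and informative.)

P[X ≥ 6] ≤ 29/72 ≈ 0.402778.


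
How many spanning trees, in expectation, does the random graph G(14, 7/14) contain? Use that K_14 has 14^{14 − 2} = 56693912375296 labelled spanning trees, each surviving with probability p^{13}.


K_14 has 14^{14 − 2} = 56693912375296 labelled spanning trees.
For each such spanning tree H, let X_H = 1 if all 13 edges of H are present in G. Then P[X_H = 1] = p^{13} = (1/2)^{13} = 1/8192.
By linearity of expectation: E[X] = Σ_H E[X_H] = 56693912375296 · p^{13} = 56693912375296 · 1/8192 = 13841287201/2.
Numerically: E[X] ≈ 6.921e+09.

E[X] = 56693912375296 · (1/2)^{13} = 13841287201/2 ≈ 6.921e+09.


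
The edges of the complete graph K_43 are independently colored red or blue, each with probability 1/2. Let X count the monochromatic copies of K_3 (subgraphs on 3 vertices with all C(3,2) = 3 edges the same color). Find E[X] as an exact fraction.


Let X = Σ_S X_S over the C(43, 3) = 12341 subsets S of size 3, where X_S = 1 if the K_3 on S is monochromatic.
For a fixed S, the K_3 on S has C(3, 2) = 3 edges. P[all 3 edges red] = (1/2)^3, and likewise for blue, so P[monochromatic] = 2·(1/2)^3 = 2^{1 − 3} = 1/4.
Summing: E[X] = C(43, 3) · 2^{1 − 3} = 12341 · 1/4 = 12341/4.
Numerically: E[X] ≈ 3085.250.

E[X] = C(43,3)·2^(1−C(3,2)) = 12341/4 ≈ 3085.250.


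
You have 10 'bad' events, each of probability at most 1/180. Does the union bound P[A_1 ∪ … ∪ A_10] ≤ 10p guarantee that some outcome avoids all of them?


Union bound: P[∪_{i=1}^{10} A_i] ≤ Σ_i P[A_i] ≤ 10·p = 10·(1/180) = 1/18.
Numerically: 1/18 ≈ 0.056.
Is 1/18 < 1? YES.
Since P[∪ A_i] ≤ 1/18 < 1, the complement has P[∩ A_i^c] ≥ 1 − 1/18 = 17/18 > 0, so some outcome avoids every A_i.

10·p = 1/18 ≈ 0.056; existence CERTIFIED by the union bound.


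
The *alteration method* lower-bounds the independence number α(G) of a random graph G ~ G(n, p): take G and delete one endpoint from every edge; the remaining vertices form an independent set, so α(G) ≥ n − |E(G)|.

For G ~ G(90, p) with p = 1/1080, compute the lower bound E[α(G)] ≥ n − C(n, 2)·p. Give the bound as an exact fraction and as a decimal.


E[|E(G)|] = C(90, 2)·p = 4005 · (1/1080) = 89/24.
E[α(G)] ≥ n − E[|E(G)|] = 90 − 89/24 = 2071/24.
Numerically: ≈ 86.291667.
(This is only a lower bound; the true E[α(G)] may be larger.)

E[α(G)] ≥ 2071/24 ≈ 86.291667.


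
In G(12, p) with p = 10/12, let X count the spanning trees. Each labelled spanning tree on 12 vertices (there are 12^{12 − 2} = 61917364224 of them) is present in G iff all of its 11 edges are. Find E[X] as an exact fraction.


K_12 has 12^{12 − 2} = 61917364224 labelled spanning trees.
For each such spanning tree H, let X_H = 1 if all 11 edges of H are present in G. Then P[X_H = 1] = p^{11} = (5/6)^{11} = 48828125/362797056.
Summing the indicators: E[X] = Σ_H E[X_H] = 61917364224 · p^{11} = 61917364224 · 48828125/362797056 = 25000000000/3.
Numerically: E[X] ≈ 8.33333e+09.

E[X] = 61917364224 · (5/6)^{11} = 25000000000/3 ≈ 8.33333e+09.


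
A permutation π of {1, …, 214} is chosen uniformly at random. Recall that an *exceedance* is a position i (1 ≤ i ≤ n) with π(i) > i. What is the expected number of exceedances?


Write X = Σ_{i=1}^{214} X_i, where X_i = 1_{π(i) > i}.
For each fixed i, π(i) is uniform over {1, …, 214} (marginal of a uniform permutation), so P[π(i) > i] = (n − i)/n. Summing: Σ_{i=1}^{214} (n − i)/n = (0 + 1 + … + 213)/214 = 214(214 − 1)/(2·214) = (214 − 1)/2.
Hence E[X] = Σ_{i=1}^{214} (214 − i)/214 = 213/2 ≈ 106.5000.

E[X] = 213/2 = 106.5000.


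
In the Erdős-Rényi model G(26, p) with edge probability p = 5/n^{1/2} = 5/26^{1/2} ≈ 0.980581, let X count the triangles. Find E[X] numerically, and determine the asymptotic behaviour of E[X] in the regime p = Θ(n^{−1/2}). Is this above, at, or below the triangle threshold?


Number of potential triangles: C(26, 3) = 2600.
Each occurs with probability p³ ≈ (0.980581)³ ≈ 9.42866034e-01.
By linearity: E[X] = C(26, 3)·p³ ≈ 2600 · 9.42866034e-01 ≈ 2451.451689.
Since α = 1/2 < 1, p = c/n^{1/2} ≫ 1/n is above the triangle threshold p ~ 1/n. Asymptotically E[X] ~ (c³/6)·n^{3(1−α)} = (5³/6)·n^{1.5} → ∞; triangles are abundant w.h.p.

E[X] ≈ 2451.451689; in regime p = Θ(1/n^{1/2}) E[X] diverges (above the triangle threshold p ~ 1/n).


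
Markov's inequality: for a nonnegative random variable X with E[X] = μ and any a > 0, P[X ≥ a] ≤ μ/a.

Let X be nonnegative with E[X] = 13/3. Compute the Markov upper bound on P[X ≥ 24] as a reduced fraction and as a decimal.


μ = E[X] = 13/3, a = 24.
Markov: P[X ≥ 24] ≤ μ/a = (13/3)/24 = 13/72.
Numerically: ≈ 0.181.
(Since a = 24 > μ = 4.333, the bound 13/72 is < 1 and informative.)

P[X ≥ 24] ≤ 13/72 ≈ 0.181.


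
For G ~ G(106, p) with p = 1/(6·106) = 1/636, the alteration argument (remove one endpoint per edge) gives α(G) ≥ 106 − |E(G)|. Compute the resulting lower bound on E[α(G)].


E[|E(G)|] = C(106, 2)·p = 5565 · (1/636) = 35/4.
E[α(G)] ≥ n − E[|E(G)|] = 106 − 35/4 = 389/4.
Numerically: ≈ 97.2500.
(This is only a lower bound; the true E[α(G)] may be larger.)

E[α(G)] ≥ 389/4 ≈ 97.2500.


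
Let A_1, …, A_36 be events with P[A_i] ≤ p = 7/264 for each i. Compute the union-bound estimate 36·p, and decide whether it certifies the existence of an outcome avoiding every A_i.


Union bound: P[∪_{i=1}^{36} A_i] ≤ Σ_i P[A_i] ≤ 36·p = 36·(7/264) = 21/22.
Numerically: 21/22 ≈ 0.9545.
Is 21/22 < 1? YES.
Since P[∪ A_i] ≤ 21/22 < 1, the complement has P[∩ A_i^c] ≥ 1 − 21/22 = 1/22 > 0, so some outcome avoids every A_i.

36·p = 21/22 ≈ 0.9545; existence CERTIFIED by the union bound.


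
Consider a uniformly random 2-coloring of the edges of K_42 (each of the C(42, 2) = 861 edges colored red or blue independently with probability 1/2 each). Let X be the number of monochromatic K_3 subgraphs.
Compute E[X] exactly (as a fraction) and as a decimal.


Let X = Σ_S X_S over the C(42, 3) = 11480 subsets S of size 3, where X_S = 1 if the K_3 on S is monochromatic.
For a fixed S, the K_3 on S has C(3, 2) = 3 edges. P[all 3 edges red] = (1/2)^3, and likewise for blue, so P[monochromatic] = 2·(1/2)^3 = 2^{1 − 3} = 1/4.
Summing: E[X] = C(42, 3) · 2^{1 − 3} = 11480 · 1/4 = 2870.
Numerically: E[X] ≈ 2870.000000.

E[X] = C(42,3)·2^(1−C(3,2)) = 2870 ≈ 2870.000000.


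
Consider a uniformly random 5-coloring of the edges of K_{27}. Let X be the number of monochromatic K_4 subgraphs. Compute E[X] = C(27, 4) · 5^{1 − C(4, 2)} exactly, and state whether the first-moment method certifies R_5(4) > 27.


E[X] = C(27, 4) · 5^{1 − 6} = 17550 · 5^{−5} = 17550/3125.
As a reduced fraction: E[X] = 702/125 ≈ 5.61600.
Is E[X] < 1? NO.
Since E[X] ≥ 1, the first-moment bound is inconclusive at n = 27; it does NOT by itself certify R_5(4) > 27.

E[X] = 702/125 ≈ 5.61600; E[X] ≥ 1; first-moment method inconclusive here.


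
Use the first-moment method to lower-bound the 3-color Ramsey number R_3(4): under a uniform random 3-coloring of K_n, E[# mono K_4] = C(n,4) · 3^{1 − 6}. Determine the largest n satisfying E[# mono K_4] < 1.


We need C(n, 4) · 3^{1 − 6} < 1, i.e. C(n, 4) < 3^{6 − 1} = 243.
Check values of n near the boundary:
  n = 7: C(7, 4) = 35; 35 < 243? YES
  n = 8: C(8, 4) = 70; 70 < 243? YES
  n = 9: C(9, 4) = 126; 126 < 243? YES
  n = 10: C(10, 4) = 210; 210 < 243? YES
  n = 11: C(11, 4) = 330; 330 < 243? NO
  n = 12: C(12, 4) = 495; 495 < 243? NO
  n = 13: C(13, 4) = 715; 715 < 243? NO
The largest n with C(n, 4) < 243 is n = 10 (where E[X] = 70/81 ≈ 0.8642). Hence R_3(4) > 10, i.e. R_3(4) ≥ 11.

Largest n = 10; hence R_3(4) > 10.


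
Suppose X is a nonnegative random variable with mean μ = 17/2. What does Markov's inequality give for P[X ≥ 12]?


μ = E[X] = 17/2, a = 12.
Markov: P[X ≥ 12] ≤ μ/a = (17/2)/12 = 17/24.
Numerically: ≈ 0.70833.
(Since a = 12 > μ = 8.50000, the bound 17/24 is < 1 and informative.)

P[X ≥ 12] ≤ 17/24 ≈ 0.70833.


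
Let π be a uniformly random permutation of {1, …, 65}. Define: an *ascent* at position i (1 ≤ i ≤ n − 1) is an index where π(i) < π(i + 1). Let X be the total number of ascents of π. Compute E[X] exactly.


Write X = Σ X_I over i = 1, …, 64, with X_I the indicator of one ascent.
There are 64 indicators.
For each fixed i, the pair (π(i), π(i+1)) is a uniformly random ordered pair of distinct values from {1, …, 65}; by symmetry P[π(i) < π(i+1)] = 1/2.
By linearity: E[X] = 64 · (1/2) = (65 − 1) · (1/2) = 32 ≈ 32.000.

E[X] = 32 = 32.000.


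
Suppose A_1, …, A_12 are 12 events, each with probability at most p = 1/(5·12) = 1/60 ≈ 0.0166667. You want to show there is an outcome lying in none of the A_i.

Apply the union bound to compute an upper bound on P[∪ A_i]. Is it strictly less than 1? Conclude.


Union bound: P[∪_{i=1}^{12} A_i] ≤ Σ_i P[A_i] ≤ 12·p = 12·(1/60) = 1/5.
Numerically: 1/5 ≈ 0.2000000.
Is 1/5 < 1? YES.
Since P[∪ A_i] ≤ 1/5 < 1, the complement has P[∩ A_i^c] ≥ 1 − 1/5 = 4/5 > 0, so some outcome avoids every A_i.

12·p = 1/5 ≈ 0.2000000; existence CERTIFIED by the union bound.


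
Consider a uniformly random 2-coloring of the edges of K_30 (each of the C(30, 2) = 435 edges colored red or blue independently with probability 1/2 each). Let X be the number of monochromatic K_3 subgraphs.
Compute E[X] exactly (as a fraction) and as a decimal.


Let X = Σ_S X_S over the C(30, 3) = 4060 subsets S of size 3, where X_S = 1 if the K_3 on S is monochromatic.
For a fixed S, the K_3 on S has C(3, 2) = 3 edges. P[all 3 edges red] = (1/2)^3, and likewise for blue, so P[monochromatic] = 2·(1/2)^3 = 2^{1 − 3} = 1/4.
Summing: E[X] = C(30, 3) · 2^{1 − 3} = 4060 · 1/4 = 1015.
Numerically: E[X] ≈ 1015.00000.

E[X] = C(30,3)·2^(1−C(3,2)) = 1015 ≈ 1015.00000.
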